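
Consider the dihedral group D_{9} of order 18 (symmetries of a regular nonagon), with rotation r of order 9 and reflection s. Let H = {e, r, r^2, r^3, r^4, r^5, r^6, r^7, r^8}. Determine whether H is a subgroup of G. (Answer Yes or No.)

Yes

|H| = 9 divides |G| = 18, consistent with Lagrange.
H contains the identity, every element's inverse is in H, and H is closed under ·: it is a subgroup.
In fact H = ⟨r^4⟩.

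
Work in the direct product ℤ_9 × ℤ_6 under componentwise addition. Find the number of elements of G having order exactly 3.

8

An element (a,b) has order lcm(ord(a), ord(b)); count pairs with lcm equal to 3.
Enumerating gives 8 such elements.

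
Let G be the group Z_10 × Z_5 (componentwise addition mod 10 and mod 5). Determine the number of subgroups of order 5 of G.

|G| = 50 and 5 | 50, so subgroups of order 5 are possible by Lagrange.
The subgroups of order 5 are: {(0,0), (0,1), (0,2), (0,3), (0,4)}; {(0,0), (2,0), (4,0), (6,0), (8,0)}; {(0,0), (2,1), (4,2), (6,3), (8,4)}; {(0,0), (2,2), (4,4), (6,1), (8,3)}; … (6 in all).
So G has 6 subgroups of order 5.

6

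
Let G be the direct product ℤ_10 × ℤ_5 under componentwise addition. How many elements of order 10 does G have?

24

An element (a,b) has order lcm(ord(a), ord(b)); count pairs with lcm equal to 10.
Enumerating gives 24 such elements.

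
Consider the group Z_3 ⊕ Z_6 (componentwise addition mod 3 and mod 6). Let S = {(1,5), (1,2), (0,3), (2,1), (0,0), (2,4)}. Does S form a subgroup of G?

|S| = 6 divides |G| = 18, consistent with Lagrange.
S contains the identity, every element's inverse is in S, and S is closed under +: it is a subgroup.
In fact S = ⟨(2,1)⟩.

Yes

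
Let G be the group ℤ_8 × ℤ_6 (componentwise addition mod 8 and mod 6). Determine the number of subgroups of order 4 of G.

3

|G| = 48 and 4 | 48, so subgroups of order 4 are possible by Lagrange.
The subgroups of order 4 are: {(0,0), (0,3), (4,0), (4,3)}; {(0,0), (2,0), (4,0), (6,0)}; {(0,0), (2,3), (4,0), (6,3)}.
So G has 3 subgroups of order 4.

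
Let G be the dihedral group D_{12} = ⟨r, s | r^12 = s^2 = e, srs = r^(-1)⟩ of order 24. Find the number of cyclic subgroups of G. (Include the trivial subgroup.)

18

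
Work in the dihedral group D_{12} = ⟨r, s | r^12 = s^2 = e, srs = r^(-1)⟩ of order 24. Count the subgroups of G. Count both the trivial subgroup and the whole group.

34

|G| = 24, so by Lagrange every subgroup order divides 24. Divisors: 1, 2, 3, 4, 6, 8, 12, 24.
Subgroups by order — order 1: 1; order 2: 13; order 3: 1; order 4: 7; order 6: 5; order 8: 3; order 12: 3; order 24: 1.
Total: 1 + 13 + 1 + 7 + 5 + 3 + 3 + 1 = 34.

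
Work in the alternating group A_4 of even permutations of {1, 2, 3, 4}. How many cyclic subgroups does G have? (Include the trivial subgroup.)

8

A cyclic subgroup of order d is generated by each of its φ(d) elements of order d, so the cyclic subgroups of order d number (#elements of order d)/φ(d).
Cyclic subgroups by order — order 1: 1; order 2: 3; order 3: 4.
Total: 8.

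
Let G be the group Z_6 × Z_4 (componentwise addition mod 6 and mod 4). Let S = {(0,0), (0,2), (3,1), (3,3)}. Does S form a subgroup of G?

Yes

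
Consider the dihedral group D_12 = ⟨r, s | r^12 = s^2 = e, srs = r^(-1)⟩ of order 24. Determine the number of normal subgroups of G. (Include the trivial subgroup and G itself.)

9

G has 34 subgroups. Checking conjugation-invariance by order — order 1: 1/1 normal; order 2: 1/13 normal; order 3: 1/1 normal; order 4: 1/7 normal; order 6: 1/5 normal; order 8: 0/3 normal; order 12: 3/3 normal; order 24: 1/1 normal.
Total normal subgroups: 9.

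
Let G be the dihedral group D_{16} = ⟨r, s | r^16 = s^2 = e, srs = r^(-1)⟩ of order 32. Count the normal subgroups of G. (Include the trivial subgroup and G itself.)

8

G has 36 subgroups. Checking conjugation-invariance by order — order 1: 1/1 normal; order 2: 1/17 normal; order 4: 1/9 normal; order 8: 1/5 normal; order 16: 3/3 normal; order 32: 1/1 normal.
Total normal subgroups: 8.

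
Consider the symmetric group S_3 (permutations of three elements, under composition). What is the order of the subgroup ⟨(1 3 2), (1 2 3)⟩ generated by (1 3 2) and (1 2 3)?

3

|⟨(1 3 2)⟩| = 3 and |⟨(1 2 3)⟩| = 3, so |H| is a multiple of lcm(3, 3) = 3 and divides |G| = 6.
Closing under the operation: H = {e, (1 2 3), (1 3 2)}, so |H| = 3.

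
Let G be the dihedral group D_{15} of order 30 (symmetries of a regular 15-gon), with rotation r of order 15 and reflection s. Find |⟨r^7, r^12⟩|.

15

|⟨r^7⟩| = 15 and |⟨r^12⟩| = 5, so |H| is a multiple of lcm(15, 5) = 15 and divides |G| = 30.
Closing under the operation: H = {e, r, r^2, r^3, r^4, r^5, r^6, r^7, r^8, r^9, r^10, r^11, r^12, r^13, r^14}, so |H| = 15.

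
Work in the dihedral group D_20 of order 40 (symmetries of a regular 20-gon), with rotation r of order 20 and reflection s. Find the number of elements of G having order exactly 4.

2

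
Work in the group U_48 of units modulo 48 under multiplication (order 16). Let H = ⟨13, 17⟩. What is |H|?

|⟨13⟩| = 4 and |⟨17⟩| = 2, so |H| is a multiple of lcm(4, 2) = 4 and divides |G| = 16.
Closing under the operation: H = {1, 5, 13, 17, 25, 29, 37, 41}, so |H| = 8.

8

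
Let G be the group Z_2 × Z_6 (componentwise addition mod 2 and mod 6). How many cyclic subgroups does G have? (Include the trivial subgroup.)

8

Each element a generates a cyclic subgroup ⟨a⟩; distinct elements may generate the same one (a cyclic group of order d has φ(d) generators).
Cyclic subgroups by order — order 1: 1; order 2: 3; order 3: 1; order 6: 3.
Total: 8.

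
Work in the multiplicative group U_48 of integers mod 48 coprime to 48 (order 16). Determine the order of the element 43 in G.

4

Compute successive powers of 43 mod 48: 43, 25, 19, 1; 43^4 ≡ 1 (mod 48).
So |⟨43⟩| = 4.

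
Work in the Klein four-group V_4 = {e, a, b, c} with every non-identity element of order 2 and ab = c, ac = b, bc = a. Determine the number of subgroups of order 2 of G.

|G| = 4 and 2 | 4, so subgroups of order 2 are possible by Lagrange.
The subgroups of order 2 are: {e, a}; {e, b}; {e, c}.
So G has 3 subgroups of order 2.

3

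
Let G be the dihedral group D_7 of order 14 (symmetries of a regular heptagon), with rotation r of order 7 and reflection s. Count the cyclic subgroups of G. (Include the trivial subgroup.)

A cyclic subgroup of order d is generated by each of its φ(d) elements of order d, so the cyclic subgroups of order d number (#elements of order d)/φ(d).
Cyclic subgroups by order — order 1: 1; order 2: 7; order 7: 1.
Total: 9.

9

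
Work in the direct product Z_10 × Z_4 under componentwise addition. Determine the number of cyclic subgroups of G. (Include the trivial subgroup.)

12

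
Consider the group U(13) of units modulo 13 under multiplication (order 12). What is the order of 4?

6

Compute successive powers of 4 mod 13: 4, 3, 12, 9, 10, 1; 4^6 ≡ 1 (mod 13).
So |⟨4⟩| = 6.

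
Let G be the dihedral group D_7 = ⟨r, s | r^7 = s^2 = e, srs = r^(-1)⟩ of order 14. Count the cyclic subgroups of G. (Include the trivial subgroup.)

Each element a generates a cyclic subgroup ⟨a⟩; distinct elements may generate the same one (a cyclic group of order d has φ(d) generators).
Cyclic subgroups by order — order 1: 1; order 2: 7; order 7: 1.
Total: 9.

9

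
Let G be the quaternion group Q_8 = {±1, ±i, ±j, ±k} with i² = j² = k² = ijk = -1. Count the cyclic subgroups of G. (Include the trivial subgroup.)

5

Each element a generates a cyclic subgroup ⟨a⟩; distinct elements may generate the same one (a cyclic group of order d has φ(d) generators).
Cyclic subgroups by order — order 1: 1; order 2: 1; order 4: 3.
Total: 5.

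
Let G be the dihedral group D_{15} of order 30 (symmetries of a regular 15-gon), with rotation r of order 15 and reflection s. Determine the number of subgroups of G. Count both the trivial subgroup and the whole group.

28

|G| = 30, so by Lagrange every subgroup order divides 30. Divisors: 1, 2, 3, 5, 6, 10, 15, 30.
Subgroups by order — order 1: 1; order 2: 15; order 3: 1; order 5: 1; order 6: 5; order 10: 3; order 15: 1; order 30: 1.
Total: 1 + 15 + 1 + 1 + 5 + 3 + 1 + 1 = 28.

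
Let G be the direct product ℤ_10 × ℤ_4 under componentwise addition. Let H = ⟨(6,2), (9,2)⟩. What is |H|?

|⟨(6,2)⟩| = 10 and |⟨(9,2)⟩| = 10, so |H| is a multiple of lcm(10, 10) = 10 and divides |G| = 40.
Closing under the operation: H = {(0,0), (0,2), (1,0), (1,2), (2,0), (2,2), (3,0), (3,2), (4,0), (4,2), (5,0), (5,2), (6,0), (6,2), (7,0), (7,2), (8,0), (8,2), (9,0), (9,2)}, so |H| = 20.

20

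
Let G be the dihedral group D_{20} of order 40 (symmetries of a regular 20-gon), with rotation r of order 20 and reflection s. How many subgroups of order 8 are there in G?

5

|G| = 40 and 8 | 40, so subgroups of order 8 are possible by Lagrange.
The subgroups of order 8 are: {e, r^5, r^10, r^15, s, r^5s, r^10s, r^15s}; {e, r^5, r^10, r^15, rs, r^6s, r^11s, r^16s}; {e, r^5, r^10, r^15, r^2s, r^7s, r^12s, r^17s}; {e, r^5, r^10, r^15, r^3s, r^8s, r^13s, r^18s}; … (5 in all).
So G has 5 subgroups of order 8.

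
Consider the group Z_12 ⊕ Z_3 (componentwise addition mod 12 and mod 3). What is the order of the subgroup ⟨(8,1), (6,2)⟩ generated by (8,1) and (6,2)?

18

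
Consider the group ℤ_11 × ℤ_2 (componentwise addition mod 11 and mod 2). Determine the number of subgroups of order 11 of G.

1

|G| = 22 and 11 | 22, so subgroups of order 11 are possible by Lagrange.
The subgroups of order 11 are: {(0,0), (1,0), (2,0), (3,0), (4,0), (5,0), (6,0), (7,0), (8,0), (9,0), (10,0)}.
So G has 1 subgroup of order 11.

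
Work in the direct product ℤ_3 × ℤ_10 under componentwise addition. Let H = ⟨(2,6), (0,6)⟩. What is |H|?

15

|⟨(2,6)⟩| = 15 and |⟨(0,6)⟩| = 5, so |H| is a multiple of lcm(15, 5) = 15 and divides |G| = 30.
Closing under the operation: H = {(0,0), (0,2), (0,4), (0,6), (0,8), (1,0), (1,2), (1,4), (1,6), (1,8), (2,0), (2,2), (2,4), (2,6), (2,8)}, so |H| = 15.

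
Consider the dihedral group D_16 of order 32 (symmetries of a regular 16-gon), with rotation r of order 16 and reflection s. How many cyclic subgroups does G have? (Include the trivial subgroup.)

21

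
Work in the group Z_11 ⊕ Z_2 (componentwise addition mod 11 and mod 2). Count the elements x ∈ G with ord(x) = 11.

An element (a,b) has order lcm(ord(a), ord(b)); count pairs with lcm equal to 11.
Enumerating gives 10 such elements.

10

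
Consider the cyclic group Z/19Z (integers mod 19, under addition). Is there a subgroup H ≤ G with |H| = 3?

No

3 does not divide |G| = 19, so by Lagrange no subgroup of order 3 exists.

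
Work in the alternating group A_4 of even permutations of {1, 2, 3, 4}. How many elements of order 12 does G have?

0

No element of G has order 12 (even though 12 | 12).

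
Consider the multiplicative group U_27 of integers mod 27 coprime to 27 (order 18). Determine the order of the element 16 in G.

9

Compute successive powers of 16 mod 27: 16, 13, 19, 7, 4, 10, 25, 22, …; 16^9 ≡ 1 (mod 27).
So |⟨16⟩| = 9.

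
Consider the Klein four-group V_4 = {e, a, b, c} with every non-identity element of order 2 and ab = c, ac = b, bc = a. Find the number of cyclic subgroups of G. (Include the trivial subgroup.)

4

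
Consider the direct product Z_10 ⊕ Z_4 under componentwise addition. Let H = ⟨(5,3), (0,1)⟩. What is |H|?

|⟨(5,3)⟩| = 4 and |⟨(0,1)⟩| = 4, so |H| is a multiple of lcm(4, 4) = 4 and divides |G| = 40.
Closing under the operation: H = {(0,0), (0,1), (0,2), (0,3), (5,0), (5,1), (5,2), (5,3)}, so |H| = 8.

8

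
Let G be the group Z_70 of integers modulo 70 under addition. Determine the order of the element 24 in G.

In Z_70, the order of an element a is n/gcd(a, n).
gcd(24, 70) = 2, so |⟨24⟩| = 70/2 = 35.

35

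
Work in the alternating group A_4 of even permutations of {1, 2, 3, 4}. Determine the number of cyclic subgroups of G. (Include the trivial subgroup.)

Each element a generates a cyclic subgroup ⟨a⟩; distinct elements may generate the same one (a cyclic group of order d has φ(d) generators).
Cyclic subgroups by order — order 1: 1; order 2: 3; order 3: 4.
Total: 8.

8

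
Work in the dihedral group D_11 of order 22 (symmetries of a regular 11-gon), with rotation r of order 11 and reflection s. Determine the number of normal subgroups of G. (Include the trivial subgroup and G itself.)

3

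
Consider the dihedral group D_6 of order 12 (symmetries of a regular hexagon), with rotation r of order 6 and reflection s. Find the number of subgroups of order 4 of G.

|G| = 12 and 4 | 12, so subgroups of order 4 are possible by Lagrange.
The subgroups of order 4 are: {e, r^3, r^2s, r^5s}; {e, r^3, s, r^3s}; {e, r^3, rs, r^4s}.
So G has 3 subgroups of order 4.

3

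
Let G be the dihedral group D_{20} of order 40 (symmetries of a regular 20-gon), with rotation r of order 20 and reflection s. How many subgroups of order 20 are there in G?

|G| = 40 and 20 | 40, so subgroups of order 20 are possible by Lagrange.
The subgroups of order 20 are: {e, r, r^2, r^3, r^4, r^5, r^6, r^7, r^8, r^9, r^10, r^11, r^12, r^13, r^14, r^15, r^16, r^17, r^18, r^19}; {e, r^2, r^4, r^6, r^8, r^10, r^12, r^14, r^16, r^18, s, r^2s, r^4s, r^6s, r^8s, r^10s, r^12s, r^14s, r^16s, r^18s}; {e, r^2, r^4, r^6, r^8, r^10, r^12, r^14, r^16, r^18, rs, r^3s, r^5s, r^7s, r^9s, r^11s, r^13s, r^15s, r^17s, r^19s}.
So G has 3 subgroups of order 20.

3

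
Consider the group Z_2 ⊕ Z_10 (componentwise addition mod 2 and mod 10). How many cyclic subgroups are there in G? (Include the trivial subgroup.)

A cyclic subgroup of order d is generated by each of its φ(d) elements of order d, so the cyclic subgroups of order d number (#elements of order d)/φ(d).
Cyclic subgroups by order — order 1: 1; order 2: 3; order 5: 1; order 10: 3.
Total: 8.

8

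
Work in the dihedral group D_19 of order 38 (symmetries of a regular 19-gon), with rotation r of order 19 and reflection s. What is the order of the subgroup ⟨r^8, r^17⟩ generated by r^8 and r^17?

|⟨r^8⟩| = 19 and |⟨r^17⟩| = 19, so |H| is a multiple of lcm(19, 19) = 19 and divides |G| = 38.
Closing under the operation: H = {e, r, r^2, r^3, r^4, r^5, r^6, r^7, r^8, r^9, r^10, r^11, r^12, r^13, r^14, r^15, r^16, r^17, r^18}, so |H| = 19.

19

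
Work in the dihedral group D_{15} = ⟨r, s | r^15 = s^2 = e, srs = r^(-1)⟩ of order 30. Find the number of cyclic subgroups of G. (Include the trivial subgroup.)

19

Group the elements of G by the cyclic subgroup they generate; each cyclic subgroup of order d accounts for φ(d) elements.
Cyclic subgroups by order — order 1: 1; order 2: 15; order 3: 1; order 5: 1; order 15: 1.
Total: 19.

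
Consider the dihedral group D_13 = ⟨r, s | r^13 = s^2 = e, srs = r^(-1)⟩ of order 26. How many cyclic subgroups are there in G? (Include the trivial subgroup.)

15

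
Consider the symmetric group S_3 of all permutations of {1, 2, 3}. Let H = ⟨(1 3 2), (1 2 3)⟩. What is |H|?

|⟨(1 3 2)⟩| = 3 and |⟨(1 2 3)⟩| = 3, so |H| is a multiple of lcm(3, 3) = 3 and divides |G| = 6.
Closing under the operation: H = {e, (1 2 3), (1 3 2)}, so |H| = 3.

3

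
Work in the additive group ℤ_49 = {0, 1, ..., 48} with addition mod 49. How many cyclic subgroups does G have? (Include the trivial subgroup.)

3

A cyclic subgroup of order d is generated by each of its φ(d) elements of order d, so the cyclic subgroups of order d number (#elements of order d)/φ(d).
Cyclic subgroups by order — order 1: 1; order 7: 1; order 49: 1.
Total: 3.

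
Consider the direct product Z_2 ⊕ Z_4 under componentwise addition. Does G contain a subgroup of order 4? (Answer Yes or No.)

Yes

4 | 8. A subgroup of order 4 is {(0,0), (0,1), (0,2), (0,3)}.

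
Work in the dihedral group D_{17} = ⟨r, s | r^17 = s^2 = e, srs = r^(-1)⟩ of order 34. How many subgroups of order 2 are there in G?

17

|G| = 34 and 2 | 34, so subgroups of order 2 are possible by Lagrange.
The subgroups of order 2 are: {e, r^10s}; {e, r^11s}; {e, r^12s}; {e, r^13s}; … (17 in all).
So G has 17 subgroups of order 2.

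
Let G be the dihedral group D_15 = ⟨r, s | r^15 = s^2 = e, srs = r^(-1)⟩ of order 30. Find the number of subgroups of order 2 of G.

15

|G| = 30 and 2 | 30, so subgroups of order 2 are possible by Lagrange.
The subgroups of order 2 are: {e, r^10s}; {e, r^11s}; {e, r^12s}; {e, r^13s}; … (15 in all).
So G has 15 subgroups of order 2.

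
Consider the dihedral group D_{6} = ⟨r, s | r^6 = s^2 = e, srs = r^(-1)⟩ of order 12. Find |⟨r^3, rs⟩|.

|⟨r^3⟩| = 2 and |⟨rs⟩| = 2, so |H| is a multiple of lcm(2, 2) = 2 and divides |G| = 12.
Closing under the operation: H = {e, r^3, rs, r^4s}, so |H| = 4.

4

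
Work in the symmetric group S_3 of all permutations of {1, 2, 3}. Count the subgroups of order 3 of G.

1

|G| = 6 and 3 | 6, so subgroups of order 3 are possible by Lagrange.
The subgroups of order 3 are: {e, (1 2 3), (1 3 2)}.
So G has 1 subgroup of order 3.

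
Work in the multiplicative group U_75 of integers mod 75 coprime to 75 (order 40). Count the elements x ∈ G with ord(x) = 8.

0

No element of G has order 8 (even though 8 | 40).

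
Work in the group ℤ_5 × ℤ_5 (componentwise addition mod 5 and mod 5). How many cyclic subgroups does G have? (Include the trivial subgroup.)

7

Group the elements of G by the cyclic subgroup they generate; each cyclic subgroup of order d accounts for φ(d) elements.
Cyclic subgroups by order — order 1: 1; order 5: 6.
Total: 7.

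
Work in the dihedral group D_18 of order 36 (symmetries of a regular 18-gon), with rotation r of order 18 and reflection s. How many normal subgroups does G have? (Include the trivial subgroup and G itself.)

G has 45 subgroups. Checking conjugation-invariance by order — order 1: 1/1 normal; order 2: 1/19 normal; order 3: 1/1 normal; order 4: 0/9 normal; order 6: 1/7 normal; order 9: 1/1 normal; order 12: 0/3 normal; order 18: 3/3 normal; order 36: 1/1 normal.
Total normal subgroups: 9.

9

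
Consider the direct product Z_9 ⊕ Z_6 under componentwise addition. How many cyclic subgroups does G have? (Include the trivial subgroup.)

16

Group the elements of G by the cyclic subgroup they generate; each cyclic subgroup of order d accounts for φ(d) elements.
Cyclic subgroups by order — order 1: 1; order 2: 1; order 3: 4; order 6: 4; order 9: 3; order 18: 3.
Total: 16.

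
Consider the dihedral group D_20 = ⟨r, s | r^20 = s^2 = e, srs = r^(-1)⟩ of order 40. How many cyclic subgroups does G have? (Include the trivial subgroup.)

A cyclic subgroup of order d is generated by each of its φ(d) elements of order d, so the cyclic subgroups of order d number (#elements of order d)/φ(d).
Cyclic subgroups by order — order 1: 1; order 2: 21; order 4: 1; order 5: 1; order 10: 1; order 20: 1.
Total: 26.

26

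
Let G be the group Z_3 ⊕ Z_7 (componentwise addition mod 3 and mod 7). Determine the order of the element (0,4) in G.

The order of (0,4) in Z_3 × Z_7 is lcm(ord(0) in Z_3, ord(4) in Z_7).
ord(0) = 1 and ord(4) = 7, so |⟨(0,4)⟩| = lcm(1, 7) = 7.

7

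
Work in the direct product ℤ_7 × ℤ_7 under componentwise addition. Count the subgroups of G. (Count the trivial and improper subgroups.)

10

|G| = 49, so by Lagrange every subgroup order divides 49. Divisors: 1, 7, 49.
Subgroups by order — order 1: 1; order 7: 8; order 49: 1.
Total: 1 + 8 + 1 = 10.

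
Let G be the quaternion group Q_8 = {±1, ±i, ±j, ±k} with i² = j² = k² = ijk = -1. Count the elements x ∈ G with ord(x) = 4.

6

The elements of order 4 are: i, -i, j, -j, k, -k.
That's 6.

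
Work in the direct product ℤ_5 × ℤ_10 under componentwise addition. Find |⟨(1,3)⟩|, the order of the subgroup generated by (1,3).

The order of (1,3) in Z_5 × Z_10 is lcm(ord(1) in Z_5, ord(3) in Z_10).
ord(1) = 5 and ord(3) = 10, so |⟨(1,3)⟩| = lcm(5, 10) = 10.

10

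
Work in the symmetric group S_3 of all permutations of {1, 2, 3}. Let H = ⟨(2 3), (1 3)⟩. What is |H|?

|⟨(2 3)⟩| = 2 and |⟨(1 3)⟩| = 2, so |H| is a multiple of lcm(2, 2) = 2 and divides |G| = 6.
Closing {(2 3), (1 3)} under the group operation gives all of G, so |H| = 6.

6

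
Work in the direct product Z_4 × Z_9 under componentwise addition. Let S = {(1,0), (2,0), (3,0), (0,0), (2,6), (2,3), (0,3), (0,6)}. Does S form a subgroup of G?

No

|S| = 8 does not divide |G| = 36, so by Lagrange S is not a subgroup.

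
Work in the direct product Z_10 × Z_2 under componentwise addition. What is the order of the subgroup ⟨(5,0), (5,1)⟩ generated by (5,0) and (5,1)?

4

|⟨(5,0)⟩| = 2 and |⟨(5,1)⟩| = 2, so |H| is a multiple of lcm(2, 2) = 2 and divides |G| = 20.
Closing under the operation: H = {(0,0), (0,1), (5,0), (5,1)}, so |H| = 4.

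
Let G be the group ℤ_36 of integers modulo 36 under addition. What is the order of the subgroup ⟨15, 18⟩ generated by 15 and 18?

12

|⟨15⟩| = 12 and |⟨18⟩| = 2, so |H| is a multiple of lcm(12, 2) = 12 and divides |G| = 36.
Closing under the operation: H = {0, 3, 6, 9, 12, 15, 18, 21, 24, 27, 30, 33}, so |H| = 12.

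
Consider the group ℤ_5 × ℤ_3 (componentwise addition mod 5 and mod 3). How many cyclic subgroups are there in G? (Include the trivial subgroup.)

A cyclic subgroup of order d is generated by each of its φ(d) elements of order d, so the cyclic subgroups of order d number (#elements of order d)/φ(d).
Cyclic subgroups by order — order 1: 1; order 3: 1; order 5: 1; order 15: 1.
Total: 4.

4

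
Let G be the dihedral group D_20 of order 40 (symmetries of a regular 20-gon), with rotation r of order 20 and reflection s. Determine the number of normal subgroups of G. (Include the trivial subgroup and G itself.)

9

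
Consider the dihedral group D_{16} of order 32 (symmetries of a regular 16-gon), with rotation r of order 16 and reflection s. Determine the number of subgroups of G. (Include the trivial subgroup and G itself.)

|G| = 32, so by Lagrange every subgroup order divides 32. Divisors: 1, 2, 4, 8, 16, 32.
Subgroups by order — order 1: 1; order 2: 17; order 4: 9; order 8: 5; order 16: 3; order 32: 1.
Total: 1 + 17 + 9 + 5 + 3 + 1 = 36.

36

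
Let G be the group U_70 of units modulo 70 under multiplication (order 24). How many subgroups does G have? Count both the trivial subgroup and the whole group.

16

|G| = 24, so by Lagrange every subgroup order divides 24. Divisors: 1, 2, 3, 4, 6, 8, 12, 24.
Subgroups by order — order 1: 1; order 2: 3; order 3: 1; order 4: 3; order 6: 3; order 8: 1; order 12: 3; order 24: 1.
Total: 1 + 3 + 1 + 3 + 3 + 1 + 3 + 1 = 16.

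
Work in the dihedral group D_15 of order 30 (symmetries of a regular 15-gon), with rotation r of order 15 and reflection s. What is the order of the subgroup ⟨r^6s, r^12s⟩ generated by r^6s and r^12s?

10

|⟨r^6s⟩| = 2 and |⟨r^12s⟩| = 2, so |H| is a multiple of lcm(2, 2) = 2 and divides |G| = 30.
Closing under the operation: H = {e, r^3, r^6, r^9, r^12, s, r^3s, r^6s, r^9s, r^12s}, so |H| = 10.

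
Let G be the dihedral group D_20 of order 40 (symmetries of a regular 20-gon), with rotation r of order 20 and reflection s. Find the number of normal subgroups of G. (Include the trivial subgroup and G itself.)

9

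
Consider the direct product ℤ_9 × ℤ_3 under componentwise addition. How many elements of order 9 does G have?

18

An element (a,b) has order lcm(ord(a), ord(b)); count pairs with lcm equal to 9.
Enumerating gives 18 such elements.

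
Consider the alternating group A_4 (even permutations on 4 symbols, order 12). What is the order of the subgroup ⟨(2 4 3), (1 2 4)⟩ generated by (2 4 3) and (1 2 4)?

|⟨(2 4 3)⟩| = 3 and |⟨(1 2 4)⟩| = 3, so |H| is a multiple of lcm(3, 3) = 3 and divides |G| = 12.
Closing {(2 4 3), (1 2 4)} under the group operation gives all of G, so |H| = 12.

12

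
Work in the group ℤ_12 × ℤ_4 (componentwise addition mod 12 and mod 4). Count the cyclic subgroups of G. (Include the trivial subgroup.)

20

A cyclic subgroup of order d is generated by each of its φ(d) elements of order d, so the cyclic subgroups of order d number (#elements of order d)/φ(d).
Cyclic subgroups by order — order 1: 1; order 2: 3; order 3: 1; order 4: 6; order 6: 3; order 12: 6.
Total: 20.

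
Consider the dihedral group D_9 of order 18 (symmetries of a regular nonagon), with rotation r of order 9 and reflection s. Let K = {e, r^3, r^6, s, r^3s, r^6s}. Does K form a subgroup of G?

|K| = 6 divides |G| = 18, consistent with Lagrange.
K contains the identity, every element's inverse is in K, and K is closed under ·: it is a subgroup.

Yes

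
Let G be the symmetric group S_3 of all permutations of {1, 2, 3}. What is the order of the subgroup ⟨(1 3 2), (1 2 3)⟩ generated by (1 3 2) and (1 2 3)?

3

|⟨(1 3 2)⟩| = 3 and |⟨(1 2 3)⟩| = 3, so |H| is a multiple of lcm(3, 3) = 3 and divides |G| = 6.
Closing under the operation: H = {e, (1 2 3), (1 3 2)}, so |H| = 3.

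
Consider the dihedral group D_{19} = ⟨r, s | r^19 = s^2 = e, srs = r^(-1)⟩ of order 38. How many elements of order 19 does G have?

Enumerating element orders in G gives 18 elements of order 19.

18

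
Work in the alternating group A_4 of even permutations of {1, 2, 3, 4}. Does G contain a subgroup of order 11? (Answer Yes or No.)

No

11 does not divide |G| = 12, so by Lagrange no subgroup of order 11 exists.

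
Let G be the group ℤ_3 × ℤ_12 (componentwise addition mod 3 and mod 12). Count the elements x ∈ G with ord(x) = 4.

2

An element (a,b) has order lcm(ord(a), ord(b)); count pairs with lcm equal to 4.
Enumerating gives 2 such elements.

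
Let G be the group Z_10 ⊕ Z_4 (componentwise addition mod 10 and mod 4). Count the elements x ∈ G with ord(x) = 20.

16

An element (a,b) has order lcm(ord(a), ord(b)); count pairs with lcm equal to 20.
Enumerating gives 16 such elements.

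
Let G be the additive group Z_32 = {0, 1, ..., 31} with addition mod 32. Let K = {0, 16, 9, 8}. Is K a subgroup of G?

No

8 ∈ K but its inverse 24 ∉ K, so K is not a subgroup.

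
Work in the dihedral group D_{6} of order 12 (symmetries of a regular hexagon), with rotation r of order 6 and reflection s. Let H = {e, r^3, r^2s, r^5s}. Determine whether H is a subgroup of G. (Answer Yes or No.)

|H| = 4 divides |G| = 12, consistent with Lagrange.
H contains the identity, every element's inverse is in H, and H is closed under ·: it is a subgroup.

Yes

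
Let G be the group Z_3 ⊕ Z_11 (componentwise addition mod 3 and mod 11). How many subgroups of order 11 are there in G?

1

|G| = 33 and 11 | 33, so subgroups of order 11 are possible by Lagrange.
The subgroups of order 11 are: {(0,0), (0,1), (0,2), (0,3), (0,4), (0,5), (0,6), (0,7), (0,8), (0,9), (0,10)}.
So G has 1 subgroup of order 11.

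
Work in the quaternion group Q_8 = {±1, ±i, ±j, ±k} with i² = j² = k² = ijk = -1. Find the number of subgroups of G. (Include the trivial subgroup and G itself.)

6

|G| = 8, so by Lagrange every subgroup order divides 8. Divisors: 1, 2, 4, 8.
Subgroups by order — order 1: 1; order 2: 1; order 4: 3; order 8: 1.
Total: 1 + 1 + 3 + 1 = 6.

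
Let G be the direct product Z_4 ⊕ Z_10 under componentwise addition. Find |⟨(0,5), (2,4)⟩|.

20

|⟨(0,5)⟩| = 2 and |⟨(2,4)⟩| = 10, so |H| is a multiple of lcm(2, 10) = 10 and divides |G| = 40.
Closing under the operation: H = {(0,0), (0,1), (0,2), (0,3), (0,4), (0,5), (0,6), (0,7), (0,8), (0,9), (2,0), (2,1), (2,2), (2,3), (2,4), (2,5), (2,6), (2,7), (2,8), (2,9)}, so |H| = 20.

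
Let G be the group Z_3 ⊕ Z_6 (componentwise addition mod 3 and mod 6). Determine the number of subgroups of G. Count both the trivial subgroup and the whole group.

|G| = 18, so by Lagrange every subgroup order divides 18. Divisors: 1, 2, 3, 6, 9, 18.
Subgroups by order — order 1: 1; order 2: 1; order 3: 4; order 6: 4; order 9: 1; order 18: 1.
Total: 1 + 1 + 4 + 4 + 1 + 1 = 12.

12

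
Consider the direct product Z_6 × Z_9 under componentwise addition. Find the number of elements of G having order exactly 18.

18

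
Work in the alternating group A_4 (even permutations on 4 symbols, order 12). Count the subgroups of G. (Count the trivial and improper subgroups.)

10

|G| = 12, so by Lagrange every subgroup order divides 12. Divisors: 1, 2, 3, 4, 6, 12.
Subgroups by order — order 1: 1; order 2: 3; order 3: 4; order 4: 1; order 6: 0; order 12: 1.
Total: 1 + 3 + 4 + 1 + 0 + 1 = 10.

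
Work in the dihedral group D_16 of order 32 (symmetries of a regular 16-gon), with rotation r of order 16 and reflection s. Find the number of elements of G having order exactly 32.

No element of G has order 32 (even though 32 | 32).

0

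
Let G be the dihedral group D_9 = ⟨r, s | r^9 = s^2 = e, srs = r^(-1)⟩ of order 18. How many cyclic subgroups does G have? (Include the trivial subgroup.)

Group the elements of G by the cyclic subgroup they generate; each cyclic subgroup of order d accounts for φ(d) elements.
Cyclic subgroups by order — order 1: 1; order 2: 9; order 3: 1; order 9: 1.
Total: 12.

12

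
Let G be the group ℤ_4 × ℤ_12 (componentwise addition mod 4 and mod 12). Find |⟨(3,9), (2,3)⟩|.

|⟨(3,9)⟩| = 4 and |⟨(2,3)⟩| = 4, so |H| is a multiple of lcm(4, 4) = 4 and divides |G| = 48.
Closing under the operation: H = {(0,0), (0,3), (0,6), (0,9), (1,0), (1,3), (1,6), (1,9), (2,0), (2,3), (2,6), (2,9), (3,0), (3,3), (3,6), (3,9)}, so |H| = 16.

16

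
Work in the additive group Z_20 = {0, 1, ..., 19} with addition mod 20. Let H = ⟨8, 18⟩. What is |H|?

10

|⟨8⟩| = 5 and |⟨18⟩| = 10, so |H| is a multiple of lcm(5, 10) = 10 and divides |G| = 20.
Closing under the operation: H = {0, 2, 4, 6, 8, 10, 12, 14, 16, 18}, so |H| = 10.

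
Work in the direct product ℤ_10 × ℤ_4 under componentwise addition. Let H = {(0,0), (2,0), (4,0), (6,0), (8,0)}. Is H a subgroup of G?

Yes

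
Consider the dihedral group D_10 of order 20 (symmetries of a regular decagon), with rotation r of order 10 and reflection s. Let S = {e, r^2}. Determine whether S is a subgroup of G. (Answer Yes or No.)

No

r^2 ∈ S but its inverse r^8 ∉ S, so S is not a subgroup.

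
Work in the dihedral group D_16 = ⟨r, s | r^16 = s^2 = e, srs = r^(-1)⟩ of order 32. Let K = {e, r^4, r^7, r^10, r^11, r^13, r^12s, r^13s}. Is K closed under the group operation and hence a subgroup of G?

r^4 ∈ K but its inverse r^12 ∉ K, so K is not a subgroup.

No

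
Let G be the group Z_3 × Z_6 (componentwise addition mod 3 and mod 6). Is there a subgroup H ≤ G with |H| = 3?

Yes

3 | 18. A subgroup of order 3 is {(0,0), (0,2), (0,4)}.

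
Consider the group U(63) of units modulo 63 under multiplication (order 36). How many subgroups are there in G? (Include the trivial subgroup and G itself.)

|G| = 36, so by Lagrange every subgroup order divides 36. Divisors: 1, 2, 3, 4, 6, 9, 12, 18, 36.
Subgroups by order — order 1: 1; order 2: 3; order 3: 4; order 4: 1; order 6: 12; order 9: 1; order 12: 4; order 18: 3; order 36: 1.
Total: 1 + 3 + 4 + 1 + 12 + 1 + 4 + 3 + 1 = 30.

30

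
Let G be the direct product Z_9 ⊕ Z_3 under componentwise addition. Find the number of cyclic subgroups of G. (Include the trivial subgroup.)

8

A cyclic subgroup of order d is generated by each of its φ(d) elements of order d, so the cyclic subgroups of order d number (#elements of order d)/φ(d).
Cyclic subgroups by order — order 1: 1; order 3: 4; order 9: 3.
Total: 8.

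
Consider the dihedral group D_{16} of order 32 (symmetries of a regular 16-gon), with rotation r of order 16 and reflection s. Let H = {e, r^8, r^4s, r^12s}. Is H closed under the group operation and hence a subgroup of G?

Yes

|H| = 4 divides |G| = 32, consistent with Lagrange.
H contains the identity, every element's inverse is in H, and H is closed under ·: it is a subgroup.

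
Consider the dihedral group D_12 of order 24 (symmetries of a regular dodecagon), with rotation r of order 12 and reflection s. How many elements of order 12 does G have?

4

The elements of order 12 are: r, r^5, r^7, r^11.
That's 4.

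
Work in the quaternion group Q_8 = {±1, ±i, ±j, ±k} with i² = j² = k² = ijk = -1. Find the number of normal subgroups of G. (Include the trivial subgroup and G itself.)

6

G has 6 subgroups. Checking conjugation-invariance by order — order 1: 1/1 normal; order 2: 1/1 normal; order 4: 3/3 normal; order 8: 1/1 normal.
Total normal subgroups: 6.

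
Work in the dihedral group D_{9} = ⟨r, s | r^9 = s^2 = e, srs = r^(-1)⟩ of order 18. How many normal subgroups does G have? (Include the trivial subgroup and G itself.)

4

G has 16 subgroups. Checking conjugation-invariance by order — order 1: 1/1 normal; order 2: 0/9 normal; order 3: 1/1 normal; order 6: 0/3 normal; order 9: 1/1 normal; order 18: 1/1 normal.
Total normal subgroups: 4.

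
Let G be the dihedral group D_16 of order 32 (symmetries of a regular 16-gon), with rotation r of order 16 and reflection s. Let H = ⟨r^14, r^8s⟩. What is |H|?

16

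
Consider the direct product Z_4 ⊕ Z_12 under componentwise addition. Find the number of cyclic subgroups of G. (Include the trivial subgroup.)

20

A cyclic subgroup of order d is generated by each of its φ(d) elements of order d, so the cyclic subgroups of order d number (#elements of order d)/φ(d).
Cyclic subgroups by order — order 1: 1; order 2: 3; order 3: 1; order 4: 6; order 6: 3; order 12: 6.
Total: 20.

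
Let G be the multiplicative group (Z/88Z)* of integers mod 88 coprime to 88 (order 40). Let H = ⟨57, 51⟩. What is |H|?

20

|⟨57⟩| = 10 and |⟨51⟩| = 10, so |H| is a multiple of lcm(10, 10) = 10 and divides |G| = 40.
Closing under the operation: H = {1, 3, 9, 17, 19, 25, 27, 35, 41, 43, 49, 51, 57, 59, 65, 67, 73, 75, 81, 83}, so |H| = 20.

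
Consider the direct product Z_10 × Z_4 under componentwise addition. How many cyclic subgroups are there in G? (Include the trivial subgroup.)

Each element a generates a cyclic subgroup ⟨a⟩; distinct elements may generate the same one (a cyclic group of order d has φ(d) generators).
Cyclic subgroups by order — order 1: 1; order 2: 3; order 4: 2; order 5: 1; order 10: 3; order 20: 2.
Total: 12.

12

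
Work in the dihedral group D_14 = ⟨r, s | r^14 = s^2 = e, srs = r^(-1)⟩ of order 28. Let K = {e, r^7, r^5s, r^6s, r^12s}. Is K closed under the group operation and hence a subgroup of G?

No

|K| = 5 does not divide |G| = 28, so by Lagrange K is not a subgroup.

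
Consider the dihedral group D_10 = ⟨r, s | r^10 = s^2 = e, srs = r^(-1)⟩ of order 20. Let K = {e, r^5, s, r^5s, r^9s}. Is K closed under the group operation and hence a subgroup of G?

Closure fails: s · r^9s = r ∉ K. So K is not a subgroup.

No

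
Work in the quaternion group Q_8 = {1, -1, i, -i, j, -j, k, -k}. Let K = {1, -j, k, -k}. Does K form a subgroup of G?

No

-j ∈ K but its inverse j ∉ K, so K is not a subgroup.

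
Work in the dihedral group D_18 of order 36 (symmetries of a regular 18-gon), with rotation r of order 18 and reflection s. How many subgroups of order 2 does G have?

|G| = 36 and 2 | 36, so subgroups of order 2 are possible by Lagrange.
The subgroups of order 2 are: {e, r^10s}; {e, r^11s}; {e, r^12s}; {e, r^13s}; … (19 in all).
So G has 19 subgroups of order 2.

19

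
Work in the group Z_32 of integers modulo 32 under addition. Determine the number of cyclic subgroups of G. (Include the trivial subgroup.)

6

Each element a generates a cyclic subgroup ⟨a⟩; distinct elements may generate the same one (a cyclic group of order d has φ(d) generators).
Cyclic subgroups by order — order 1: 1; order 2: 1; order 4: 1; order 8: 1; order 16: 1; order 32: 1.
Total: 6.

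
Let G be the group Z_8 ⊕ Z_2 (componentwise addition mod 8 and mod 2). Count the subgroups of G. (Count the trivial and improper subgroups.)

11

|G| = 16, so by Lagrange every subgroup order divides 16. Divisors: 1, 2, 4, 8, 16.
Subgroups by order — order 1: 1; order 2: 3; order 4: 3; order 8: 3; order 16: 1.
Total: 1 + 3 + 3 + 3 + 1 = 11.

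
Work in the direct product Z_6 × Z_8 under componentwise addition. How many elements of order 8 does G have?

8

An element (a,b) has order lcm(ord(a), ord(b)); count pairs with lcm equal to 8.
Enumerating gives 8 such elements.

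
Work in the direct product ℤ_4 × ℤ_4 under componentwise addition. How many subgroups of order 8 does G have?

3

|G| = 16 and 8 | 16, so subgroups of order 8 are possible by Lagrange.
The subgroups of order 8 are: {(0,0), (0,1), (0,2), (0,3), (2,0), (2,1), (2,2), (2,3)}; {(0,0), (0,2), (1,0), (1,2), (2,0), (2,2), (3,0), (3,2)}; {(0,0), (0,2), (1,1), (1,3), (2,0), (2,2), (3,1), (3,3)}.
So G has 3 subgroups of order 8.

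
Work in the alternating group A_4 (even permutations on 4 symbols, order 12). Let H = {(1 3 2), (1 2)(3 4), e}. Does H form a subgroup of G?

(1 3 2) ∈ H but its inverse (1 2 3) ∉ H, so H is not a subgroup.

No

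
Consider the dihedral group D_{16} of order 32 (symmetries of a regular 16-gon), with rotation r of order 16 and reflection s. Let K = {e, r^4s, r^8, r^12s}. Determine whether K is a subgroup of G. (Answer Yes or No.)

|K| = 4 divides |G| = 32, consistent with Lagrange.
K contains the identity, every element's inverse is in K, and K is closed under ·: it is a subgroup.

Yes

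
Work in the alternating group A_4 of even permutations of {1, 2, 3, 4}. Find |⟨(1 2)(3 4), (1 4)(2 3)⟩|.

|⟨(1 2)(3 4)⟩| = 2 and |⟨(1 4)(2 3)⟩| = 2, so |H| is a multiple of lcm(2, 2) = 2 and divides |G| = 12.
Closing under the operation: H = {e, (1 2)(3 4), (1 3)(2 4), (1 4)(2 3)}, so |H| = 4.

4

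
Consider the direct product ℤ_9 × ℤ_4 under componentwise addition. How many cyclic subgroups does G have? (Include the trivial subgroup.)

9

A cyclic subgroup of order d is generated by each of its φ(d) elements of order d, so the cyclic subgroups of order d number (#elements of order d)/φ(d).
Cyclic subgroups by order — order 1: 1; order 2: 1; order 3: 1; order 4: 1; order 6: 1; order 9: 1; order 12: 1; order 18: 1; order 36: 1.
Total: 9.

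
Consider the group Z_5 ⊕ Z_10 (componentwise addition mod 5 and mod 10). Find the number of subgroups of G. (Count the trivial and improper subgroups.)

16

|G| = 50, so by Lagrange every subgroup order divides 50. Divisors: 1, 2, 5, 10, 25, 50.
Subgroups by order — order 1: 1; order 2: 1; order 5: 6; order 10: 6; order 25: 1; order 50: 1.
Total: 1 + 1 + 6 + 6 + 1 + 1 = 16.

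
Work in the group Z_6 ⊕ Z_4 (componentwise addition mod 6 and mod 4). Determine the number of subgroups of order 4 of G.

3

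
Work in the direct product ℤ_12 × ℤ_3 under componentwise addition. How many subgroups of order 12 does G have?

|G| = 36 and 12 | 36, so subgroups of order 12 are possible by Lagrange.
The subgroups of order 12 are: {(0,0), (0,1), (0,2), (3,0), (3,1), (3,2), (6,0), (6,1), (6,2), (9,0), (9,1), (9,2)}; {(0,0), (1,0), (2,0), (3,0), (4,0), (5,0), (6,0), (7,0), (8,0), (9,0), (10,0), (11,0)}; {(0,0), (1,1), (2,2), (3,0), (4,1), (5,2), (6,0), (7,1), (8,2), (9,0), (10,1), (11,2)}; {(0,0), (1,2), (2,1), (3,0), (4,2), (5,1), (6,0), (7,2), (8,1), (9,0), (10,2), (11,1)}.
So G has 4 subgroups of order 12.

4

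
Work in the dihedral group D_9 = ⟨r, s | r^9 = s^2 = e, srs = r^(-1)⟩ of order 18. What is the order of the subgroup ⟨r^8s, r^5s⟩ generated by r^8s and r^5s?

6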